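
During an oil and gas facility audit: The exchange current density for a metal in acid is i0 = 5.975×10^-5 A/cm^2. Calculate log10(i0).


i0 = 5.975×10^-5 A/cm^2
log10(i0) = -4.224

-4.224


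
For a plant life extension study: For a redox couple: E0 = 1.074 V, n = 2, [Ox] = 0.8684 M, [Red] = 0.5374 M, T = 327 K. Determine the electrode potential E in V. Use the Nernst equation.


Apply the Nernst equation: E = E0 + (RT/nF)*ln([Ox]/[Red])
Step 1: RT/nF = 8.314*327/(2*96485) = 0.0140886 V
Step 2: [Ox]/[Red] = 0.8684/0.5374 = 1.615929
Step 3: ln(1.615929) = 0.47991
Step 4: correction = 0.0140886 * 0.47991 = 0.007 V
E = 1.074 + 0.007 = 1.081 V

1.081 V


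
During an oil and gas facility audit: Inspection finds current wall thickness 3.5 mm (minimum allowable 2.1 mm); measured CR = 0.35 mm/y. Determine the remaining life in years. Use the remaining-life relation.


Apply the remaining-life relation: RL = (t_current − t_min) / CR
RL = (3.5 − 2.1) / 0.35 = 1.4 / 0.35 = 4.0 years

4.0 years


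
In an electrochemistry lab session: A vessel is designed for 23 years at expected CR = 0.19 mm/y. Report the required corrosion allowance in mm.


Corrosion allowance = CR × design life
CA = 0.19 * 23 = 4.37 mm

4.37 mm


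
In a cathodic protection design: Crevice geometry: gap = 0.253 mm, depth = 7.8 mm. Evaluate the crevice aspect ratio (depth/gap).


Aspect ratio = depth / gap
Ratio = 7.8 / 0.253 = 30.8

30.8


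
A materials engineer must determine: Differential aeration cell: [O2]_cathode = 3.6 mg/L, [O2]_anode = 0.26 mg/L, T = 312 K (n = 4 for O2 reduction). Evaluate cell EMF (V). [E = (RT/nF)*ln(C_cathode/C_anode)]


Apply the Nernst concentration-cell relation: E = (RT/nF)*ln(C_cathode/C_anode)
RT/nF = 8.314*312/(4*96485) = 0.00672117 V
ln(3.6/0.26) = 2.62801
E = 0.00672117 * 2.62801 = 0.01766 V

0.01766 V


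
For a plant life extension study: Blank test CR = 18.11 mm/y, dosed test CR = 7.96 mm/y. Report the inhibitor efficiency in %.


Apply the inhibitor-efficiency definition: IE = (CR_blank − CR_inh)/CR_blank × 100
IE = (18.11 − 7.96) / 18.11 × 100
IE = 10.15 / 18.11 × 100 = 56.0 %

56.0 %


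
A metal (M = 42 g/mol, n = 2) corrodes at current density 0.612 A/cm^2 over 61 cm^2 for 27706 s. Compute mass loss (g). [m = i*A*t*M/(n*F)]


Apply Faraday's law: m = i*A*t*M / (n*F)
Total charge passed Q = i*A*t = 0.612*61*27706 = 1034320.392 C
m = Q*M/(n*F) = 1034320.392*42/(2*96485) = 225.1203 g

225.1203 g


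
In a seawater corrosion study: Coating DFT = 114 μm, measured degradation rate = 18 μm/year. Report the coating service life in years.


Service life = thickness / degradation rate
Life = 114 / 18 = 6.3 years

6.3 years


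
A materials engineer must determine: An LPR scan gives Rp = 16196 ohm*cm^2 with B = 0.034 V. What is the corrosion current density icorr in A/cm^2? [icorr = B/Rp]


Apply the Stern-Geary relation: icorr = B / Rp
icorr = 0.034 / 16196 = 2.099×10^-6 A/cm^2

2.099×10^-6 A/cm^2


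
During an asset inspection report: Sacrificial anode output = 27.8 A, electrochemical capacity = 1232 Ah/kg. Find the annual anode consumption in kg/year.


Annual consumption = current * hours per year / capacity
Rate = 27.8 * 8760 / 1232 = 197.7 kg/year

197.7 kg/year


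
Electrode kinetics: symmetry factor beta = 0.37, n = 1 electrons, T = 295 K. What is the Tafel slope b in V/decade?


Apply the Tafel slope relation: b = 2.303*R*T/(beta*n*F)
Numerator: 2.303 * 8.314 * 295 = 5648.41
Denominator: 0.37 * 1 * 96485 = 35699.45
b = 5648.41 / 35699.45 = 0.1582 V/decade

0.1582 V/decade


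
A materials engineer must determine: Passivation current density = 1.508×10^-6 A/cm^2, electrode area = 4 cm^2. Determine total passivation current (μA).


I = i_pass * A, then convert A → μA (×10^6)
I = 1.508×10^-6 * 4 * 10^6 = 6.03 μA

6.03 μA


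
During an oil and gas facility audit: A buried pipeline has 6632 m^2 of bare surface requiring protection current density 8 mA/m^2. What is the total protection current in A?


I = area * current density, then convert mA → A (÷1000)
I = 6632 * 8 / 1000 = 53.06 A

53.06 A


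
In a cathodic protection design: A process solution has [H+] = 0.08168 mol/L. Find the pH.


pH = −log10[H+]
pH = −log10(0.08168) = 1.09

1.09


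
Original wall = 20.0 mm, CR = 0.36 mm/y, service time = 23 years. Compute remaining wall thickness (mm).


Remaining wall = original − CR × time
t = 20.0 − 0.36*23 = 20.0 − 8.28 = 11.72 mm

11.72 mm


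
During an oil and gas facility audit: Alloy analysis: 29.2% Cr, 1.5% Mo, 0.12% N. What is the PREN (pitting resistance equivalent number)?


Apply the PREN formula: PREN = Cr + 3.3*Mo + 16*N
PREN = 29.2 + 3.3*1.5 + 16*0.12
PREN = 29.2 + 4.95 + 1.92 = 36.07

36.07


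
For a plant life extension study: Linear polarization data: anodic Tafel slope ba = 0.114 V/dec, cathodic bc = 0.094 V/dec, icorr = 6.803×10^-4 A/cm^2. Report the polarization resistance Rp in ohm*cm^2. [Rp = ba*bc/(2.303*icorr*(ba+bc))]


Apply the Stern-Geary equation: Rp = ba*bc / (2.303*icorr*(ba+bc))
ba*bc = 0.114*0.094 = 0.010716
ba+bc = 0.208; 2.303*icorr*(ba+bc) = 2.303*6.803×10^-4*0.208 = 3.2588003×10^-4
Rp = 0.010716 / 3.2588003×10^-4 = 32.9 ohm*cm^2

32.9 ohm*cm^2


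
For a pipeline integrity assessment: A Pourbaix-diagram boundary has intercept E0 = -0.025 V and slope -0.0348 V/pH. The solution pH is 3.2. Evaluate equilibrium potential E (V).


Apply the Pourbaix line equation: E = E0 + slope*pH
E = -0.025 + (-0.0348)*3.2 = -0.025 + (-0.11136) = -0.13636 V
Rounded to 4 decimal places: E = -0.1364 V

-0.1364 V


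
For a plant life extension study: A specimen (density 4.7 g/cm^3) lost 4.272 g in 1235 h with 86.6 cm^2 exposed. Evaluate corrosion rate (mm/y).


Apply the mm/y weight-loss relation: CR = 87600 * W / (D * A * T)
Numerator: 87600 * 4.272 = 374227.2
Denominator: 4.7 * 86.6 * 1235 = 502669.7
CR = 374227.2 / 502669.7 = 0.7445 mm/y

0.7445 mm/y


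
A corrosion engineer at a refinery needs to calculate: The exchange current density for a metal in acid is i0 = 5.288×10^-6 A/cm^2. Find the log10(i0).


i0 = 5.288×10^-6 A/cm^2
log10(i0) = -5.277

-5.277


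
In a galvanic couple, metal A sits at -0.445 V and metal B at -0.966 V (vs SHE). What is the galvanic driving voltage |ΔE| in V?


Driving voltage is the absolute potential difference.
|ΔE| = |-0.445 − (-0.966)| = 0.521 V

0.521 V


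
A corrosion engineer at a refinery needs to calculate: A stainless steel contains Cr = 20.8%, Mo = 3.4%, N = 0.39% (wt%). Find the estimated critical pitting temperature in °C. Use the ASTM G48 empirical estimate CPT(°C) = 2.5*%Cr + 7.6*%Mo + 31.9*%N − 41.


Apply the ASTM G48 empirical CPT estimate: CPT(°C) = 2.5*%Cr + 7.6*%Mo + 31.9*%N − 41
2.5*20.8 = 52; 7.6*3.4 = 25.84; 31.9*0.39 = 12.441
CPT = 52 + 25.84 + 12.441 − 41 = 49.281 °C
Rounded to 0.1 °C: CPT ≈ 49.3 °C

49.3 °C


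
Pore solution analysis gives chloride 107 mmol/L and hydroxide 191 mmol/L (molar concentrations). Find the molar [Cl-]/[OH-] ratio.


Threshold parameter = [Cl-] / [OH-] (molar basis; both in mmol/L, so units cancel)
Ratio = 107 / 191 = 0.56

0.56


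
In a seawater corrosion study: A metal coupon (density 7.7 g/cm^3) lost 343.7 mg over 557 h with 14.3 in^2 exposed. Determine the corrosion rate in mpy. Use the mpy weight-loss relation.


Apply the mpy weight-loss relation: CR = 534 * W / (D * A * T)
Numerator: 534 * 343.7 = 183535.8
Denominator: 7.7 * 14.3 * 557 = 61331.27
CR = 183535.8 / 61331.27 = 2.9925 mpy

2.9925 mpy


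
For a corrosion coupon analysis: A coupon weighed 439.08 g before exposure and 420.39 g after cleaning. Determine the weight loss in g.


Weight loss = initial − final
WL = 439.08 − 420.39 = 18.69 g

18.69 g


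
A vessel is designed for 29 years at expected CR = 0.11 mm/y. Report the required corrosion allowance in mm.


Corrosion allowance = CR × design life
CA = 0.11 * 29 = 3.19 mm

3.19 mm


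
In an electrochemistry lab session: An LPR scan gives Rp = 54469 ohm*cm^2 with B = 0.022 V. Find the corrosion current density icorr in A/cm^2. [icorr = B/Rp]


Apply the Stern-Geary relation: icorr = B / Rp
icorr = 0.022 / 54469 = 4.039×10^-7 A/cm^2

4.039×10^-7 A/cm^2


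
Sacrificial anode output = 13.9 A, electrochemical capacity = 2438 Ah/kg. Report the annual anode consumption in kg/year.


Annual consumption = current * hours per year / capacity
Rate = 13.9 * 8760 / 2438 = 49.9 kg/year

49.9 kg/year


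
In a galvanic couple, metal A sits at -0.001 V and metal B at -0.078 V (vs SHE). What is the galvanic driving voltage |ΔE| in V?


Driving voltage is the absolute potential difference.
|ΔE| = |-0.001 − (-0.078)| = 0.077 V

0.077 V


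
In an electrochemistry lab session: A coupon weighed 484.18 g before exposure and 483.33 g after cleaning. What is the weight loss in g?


Weight loss = initial − final
WL = 484.18 − 483.33 = 0.85 g

0.85 g


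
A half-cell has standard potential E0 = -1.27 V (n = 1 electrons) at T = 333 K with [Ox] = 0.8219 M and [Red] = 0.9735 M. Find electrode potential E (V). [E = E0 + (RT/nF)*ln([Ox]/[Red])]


Apply the Nernst equation: E = E0 + (RT/nF)*ln([Ox]/[Red])
Step 1: RT/nF = 8.314*333/(1*96485) = 0.02869422 V
Step 2: [Ox]/[Red] = 0.8219/0.9735 = 0.844273
Step 3: ln(0.844273) = -0.169279
Step 4: correction = 0.02869422 * -0.169279 = -0.0049 V
E = -1.27 + -0.0049 = -1.2749 V

-1.2749 V


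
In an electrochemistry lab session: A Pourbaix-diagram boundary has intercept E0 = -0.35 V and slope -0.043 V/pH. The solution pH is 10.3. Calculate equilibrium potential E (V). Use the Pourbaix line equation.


Apply the Pourbaix line equation: E = E0 + slope*pH
E = -0.35 + (-0.043)*10.3 = -0.35 + (-0.4429) = -0.7929 V
Rounded to 4 decimal places: E = -0.7929 V

-0.7929 V


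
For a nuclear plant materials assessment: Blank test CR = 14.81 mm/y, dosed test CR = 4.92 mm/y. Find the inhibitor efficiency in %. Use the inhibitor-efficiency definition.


Apply the inhibitor-efficiency definition: IE = (CR_blank − CR_inh)/CR_blank × 100
IE = (14.81 − 4.92) / 14.81 × 100
IE = 9.89 / 14.81 × 100 = 66.8 %

66.8 %


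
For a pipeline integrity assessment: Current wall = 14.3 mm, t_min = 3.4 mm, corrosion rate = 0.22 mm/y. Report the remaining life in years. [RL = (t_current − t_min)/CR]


Apply the remaining-life relation: RL = (t_current − t_min) / CR
RL = (14.3 − 3.4) / 0.22 = 10.9 / 0.22 = 49.5 years

49.5 years


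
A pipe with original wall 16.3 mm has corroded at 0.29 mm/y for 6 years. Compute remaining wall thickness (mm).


Remaining wall = original − CR × time
t = 16.3 − 0.29*6 = 16.3 − 1.74 = 14.56 mm

14.56 mm


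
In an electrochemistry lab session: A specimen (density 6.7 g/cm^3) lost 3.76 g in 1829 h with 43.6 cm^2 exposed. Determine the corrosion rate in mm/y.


Apply the mm/y weight-loss relation: CR = 87600 * W / (D * A * T)
Numerator: 87600 * 3.76 = 329376.0
Denominator: 6.7 * 43.6 * 1829 = 534287.48
CR = 329376.0 / 534287.48 = 0.61648 mm/y

0.61648 mm/y


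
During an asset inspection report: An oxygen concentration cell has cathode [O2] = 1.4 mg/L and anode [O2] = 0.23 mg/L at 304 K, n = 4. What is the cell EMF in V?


Apply the Nernst concentration-cell relation: E = (RT/nF)*ln(C_cathode/C_anode)
RT/nF = 8.314*304/(4*96485) = 0.00654883 V
ln(1.4/0.23) = 1.80615
E = 0.00654883 * 1.80615 = 0.01183 V

0.01183 V


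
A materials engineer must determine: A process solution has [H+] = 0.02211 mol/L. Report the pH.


pH = −log10[H+]
pH = −log10(0.02211) = 1.66

1.66


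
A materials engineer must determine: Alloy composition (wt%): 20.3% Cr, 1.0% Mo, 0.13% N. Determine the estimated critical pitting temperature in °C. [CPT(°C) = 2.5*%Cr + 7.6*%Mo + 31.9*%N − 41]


Apply the ASTM G48 empirical CPT estimate: CPT(°C) = 2.5*%Cr + 7.6*%Mo + 31.9*%N − 41
2.5*20.3 = 50.75; 7.6*1.0 = 7.6; 31.9*0.13 = 4.147
CPT = 50.75 + 7.6 + 4.147 − 41 = 21.497 °C
Rounded to 0.1 °C: CPT ≈ 21.5 °C

21.5 °C


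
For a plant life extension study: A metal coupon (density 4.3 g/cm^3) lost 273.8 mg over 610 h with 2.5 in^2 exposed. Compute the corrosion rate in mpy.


Apply the mpy weight-loss relation: CR = 534 * W / (D * A * T)
Numerator: 534 * 273.8 = 146209.2
Denominator: 4.3 * 2.5 * 610 = 6557.5
CR = 146209.2 / 6557.5 = 22.2965 mpy

22.2965 mpy


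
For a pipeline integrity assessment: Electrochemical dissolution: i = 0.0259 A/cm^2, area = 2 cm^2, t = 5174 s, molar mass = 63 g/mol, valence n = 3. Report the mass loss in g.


Apply Faraday's law: m = i*A*t*M / (n*F)
Total charge passed Q = i*A*t = 0.0259*2*5174 = 268.0132 C
m = Q*M/(n*F) = 268.0132*63/(3*96485) = 0.05833 g

0.05833 g


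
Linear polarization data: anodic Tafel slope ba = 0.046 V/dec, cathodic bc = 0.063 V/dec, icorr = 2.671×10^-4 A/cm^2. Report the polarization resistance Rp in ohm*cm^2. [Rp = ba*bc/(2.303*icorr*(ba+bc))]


Apply the Stern-Geary equation: Rp = ba*bc / (2.303*icorr*(ba+bc))
ba*bc = 0.046*0.063 = 0.002898
ba+bc = 0.109; 2.303*icorr*(ba+bc) = 2.303*2.671×10^-4*0.109 = 6.7049312×10^-5
Rp = 0.002898 / 6.7049312×10^-5 = 43.22 ohm*cm^2

43.22 ohm*cm^2


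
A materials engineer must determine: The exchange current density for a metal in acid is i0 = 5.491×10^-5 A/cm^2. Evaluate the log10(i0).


i0 = 5.491×10^-5 A/cm^2
log10(i0) = -4.26

-4.26


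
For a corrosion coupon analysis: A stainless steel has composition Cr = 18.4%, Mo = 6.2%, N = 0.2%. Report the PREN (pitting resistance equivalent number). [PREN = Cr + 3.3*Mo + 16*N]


Apply the PREN formula: PREN = Cr + 3.3*Mo + 16*N
PREN = 18.4 + 3.3*6.2 + 16*0.2
PREN = 18.4 + 20.46 + 3.2 = 42.06

42.06


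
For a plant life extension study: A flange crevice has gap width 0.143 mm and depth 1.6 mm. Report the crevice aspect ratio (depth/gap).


Aspect ratio = depth / gap
Ratio = 1.6 / 0.143 = 11.2

11.2


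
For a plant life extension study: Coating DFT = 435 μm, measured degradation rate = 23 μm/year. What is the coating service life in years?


Service life = thickness / degradation rate
Life = 435 / 23 = 18.9 years

18.9 years


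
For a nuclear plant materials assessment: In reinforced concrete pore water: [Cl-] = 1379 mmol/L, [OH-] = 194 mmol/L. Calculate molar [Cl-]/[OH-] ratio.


Threshold parameter = [Cl-] / [OH-] (molar basis; both in mmol/L, so units cancel)
Ratio = 1379 / 194 = 7.11

7.11


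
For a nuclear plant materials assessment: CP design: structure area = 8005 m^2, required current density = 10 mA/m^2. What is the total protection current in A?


I = area * current density, then convert mA → A (÷1000)
I = 8005 * 10 / 1000 = 80.05 A

80.05 A


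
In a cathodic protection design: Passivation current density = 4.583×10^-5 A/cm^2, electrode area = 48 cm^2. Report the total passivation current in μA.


I = i_pass * A, then convert A → μA (×10^6)
I = 4.583×10^-5 * 48 * 10^6 = 2199.84 μA

2199.84 μA


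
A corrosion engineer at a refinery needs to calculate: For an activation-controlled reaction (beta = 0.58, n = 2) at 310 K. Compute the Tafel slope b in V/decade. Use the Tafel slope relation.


Apply the Tafel slope relation: b = 2.303*R*T/(beta*n*F)
Numerator: 2.303 * 8.314 * 310 = 5935.61
Denominator: 0.58 * 2 * 96485 = 111922.6
b = 5935.61 / 111922.6 = 0.053 V/decade

0.053 V/decade


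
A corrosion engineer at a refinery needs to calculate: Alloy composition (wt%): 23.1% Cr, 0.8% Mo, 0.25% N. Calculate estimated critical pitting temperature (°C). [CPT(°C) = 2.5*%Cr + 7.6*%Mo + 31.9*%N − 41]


Apply the ASTM G48 empirical CPT estimate: CPT(°C) = 2.5*%Cr + 7.6*%Mo + 31.9*%N − 41
2.5*23.1 = 57.75; 7.6*0.8 = 6.08; 31.9*0.25 = 7.975
CPT = 57.75 + 6.08 + 7.975 − 41 = 30.805 °C
Rounded to 0.1 °C: CPT ≈ 30.8 °C

30.8 °C


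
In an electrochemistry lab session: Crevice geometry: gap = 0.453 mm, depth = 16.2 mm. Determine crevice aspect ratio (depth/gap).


Aspect ratio = depth / gap
Ratio = 16.2 / 0.453 = 35.8

35.8


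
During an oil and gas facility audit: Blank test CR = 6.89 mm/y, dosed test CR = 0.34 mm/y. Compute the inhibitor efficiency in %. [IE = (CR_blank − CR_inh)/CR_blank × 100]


Apply the inhibitor-efficiency definition: IE = (CR_blank − CR_inh)/CR_blank × 100
IE = (6.89 − 0.34) / 6.89 × 100
IE = 6.55 / 6.89 × 100 = 95.1 %

95.1 %


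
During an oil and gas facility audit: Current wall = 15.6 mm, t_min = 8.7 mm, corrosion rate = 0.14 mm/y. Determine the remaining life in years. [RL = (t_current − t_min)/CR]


Apply the remaining-life relation: RL = (t_current − t_min) / CR
RL = (15.6 − 8.7) / 0.14 = 6.9 / 0.14 = 49.3 years

49.3 years


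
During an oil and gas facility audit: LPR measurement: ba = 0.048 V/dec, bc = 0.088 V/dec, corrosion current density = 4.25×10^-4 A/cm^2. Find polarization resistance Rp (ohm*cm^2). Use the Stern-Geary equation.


Apply the Stern-Geary equation: Rp = ba*bc / (2.303*icorr*(ba+bc))
ba*bc = 0.048*0.088 = 0.004224
ba+bc = 0.136; 2.303*icorr*(ba+bc) = 2.303*4.25×10^-4*0.136 = 1.331134×10^-4
Rp = 0.004224 / 1.331134×10^-4 = 31.7 ohm*cm^2

31.7 ohm*cm^2


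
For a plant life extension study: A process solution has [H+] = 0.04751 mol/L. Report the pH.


pH = −log10[H+]
pH = −log10(0.04751) = 1.32

1.32


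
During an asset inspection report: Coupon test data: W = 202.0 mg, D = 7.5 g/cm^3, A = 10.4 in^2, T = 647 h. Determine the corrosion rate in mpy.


Apply the mpy weight-loss relation: CR = 534 * W / (D * A * T)
Numerator: 534 * 202.0 = 107868.0
Denominator: 7.5 * 10.4 * 647 = 50466.0
CR = 107868.0 / 50466.0 = 2.1374 mpy

2.1374 mpy


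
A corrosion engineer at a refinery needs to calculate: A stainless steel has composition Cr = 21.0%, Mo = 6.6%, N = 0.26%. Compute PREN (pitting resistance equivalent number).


Apply the PREN formula: PREN = Cr + 3.3*Mo + 16*N
PREN = 21.0 + 3.3*6.6 + 16*0.26
PREN = 21.0 + 21.78 + 4.16 = 46.94

46.94


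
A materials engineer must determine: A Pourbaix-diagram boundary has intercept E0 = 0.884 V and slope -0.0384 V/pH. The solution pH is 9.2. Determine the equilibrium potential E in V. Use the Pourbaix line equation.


Apply the Pourbaix line equation: E = E0 + slope*pH
E = 0.884 + (-0.0384)*9.2 = 0.884 + (-0.35328) = 0.53072 V
Rounded to 3 decimal places: E = 0.531 V

0.531 V


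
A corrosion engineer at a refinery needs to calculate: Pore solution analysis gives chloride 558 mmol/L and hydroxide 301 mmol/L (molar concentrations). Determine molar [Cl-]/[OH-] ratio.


Threshold parameter = [Cl-] / [OH-] (molar basis; both in mmol/L, so units cancel)
Ratio = 558 / 301 = 1.85

1.85


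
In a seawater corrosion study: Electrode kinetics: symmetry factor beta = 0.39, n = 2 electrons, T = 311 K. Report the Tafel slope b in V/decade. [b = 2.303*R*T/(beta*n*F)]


Apply the Tafel slope relation: b = 2.303*R*T/(beta*n*F)
Numerator: 2.303 * 8.314 * 311 = 5954.76
Denominator: 0.39 * 2 * 96485 = 75258.3
b = 5954.76 / 75258.3 = 0.0791 V/decade

0.0791 V/decade


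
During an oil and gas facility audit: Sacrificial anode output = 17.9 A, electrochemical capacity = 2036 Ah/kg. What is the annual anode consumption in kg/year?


Annual consumption = current * hours per year / capacity
Rate = 17.9 * 8760 / 2036 = 77.0 kg/year

77.0 kg/year


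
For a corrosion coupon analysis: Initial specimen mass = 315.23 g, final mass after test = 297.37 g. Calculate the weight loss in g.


Weight loss = initial − final
WL = 315.23 − 297.37 = 17.86 g

17.86 g


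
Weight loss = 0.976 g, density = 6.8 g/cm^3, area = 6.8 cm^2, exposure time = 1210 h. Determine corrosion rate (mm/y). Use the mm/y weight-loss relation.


Apply the mm/y weight-loss relation: CR = 87600 * W / (D * A * T)
Numerator: 87600 * 0.976 = 85497.6
Denominator: 6.8 * 6.8 * 1210 = 55950.4
CR = 85497.6 / 55950.4 = 1.5281 mm/y

1.5281 mm/y


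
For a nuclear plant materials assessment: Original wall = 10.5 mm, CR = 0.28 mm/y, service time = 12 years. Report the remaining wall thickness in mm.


Remaining wall = original − CR × time
t = 10.5 − 0.28*12 = 10.5 − 3.36 = 7.14 mm

7.14 mm


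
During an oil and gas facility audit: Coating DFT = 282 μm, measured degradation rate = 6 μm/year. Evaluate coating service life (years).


Service life = thickness / degradation rate
Life = 282 / 6 = 47.0 years

47.0 years


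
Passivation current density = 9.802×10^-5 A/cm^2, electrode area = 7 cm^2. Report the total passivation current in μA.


I = i_pass * A, then convert A → μA (×10^6)
I = 9.802×10^-5 * 7 * 10^6 = 686.14 μA

686.14 μA


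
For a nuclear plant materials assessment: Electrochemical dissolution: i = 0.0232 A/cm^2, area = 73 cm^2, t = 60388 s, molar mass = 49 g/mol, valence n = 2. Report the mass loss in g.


Apply Faraday's law: m = i*A*t*M / (n*F)
Total charge passed Q = i*A*t = 0.0232*73*60388 = 102273.1168 C
m = Q*M/(n*F) = 102273.1168*49/(2*96485) = 25.96975 g

25.96975 g


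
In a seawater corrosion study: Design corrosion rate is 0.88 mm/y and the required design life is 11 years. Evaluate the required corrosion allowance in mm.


Corrosion allowance = CR × design life
CA = 0.88 * 11 = 9.68 mm

9.68 mm


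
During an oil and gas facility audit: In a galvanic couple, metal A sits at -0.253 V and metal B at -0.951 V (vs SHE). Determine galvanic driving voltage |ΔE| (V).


Driving voltage is the absolute potential difference.
|ΔE| = |-0.253 − (-0.951)| = 0.698 V

0.698 V


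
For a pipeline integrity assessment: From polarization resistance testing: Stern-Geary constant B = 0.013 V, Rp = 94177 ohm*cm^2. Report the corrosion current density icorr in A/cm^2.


Apply the Stern-Geary relation: icorr = B / Rp
icorr = 0.013 / 94177 = 1.38×10^-7 A/cm^2

1.38×10^-7 A/cm^2


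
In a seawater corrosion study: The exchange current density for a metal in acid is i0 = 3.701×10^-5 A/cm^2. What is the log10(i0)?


i0 = 3.701×10^-5 A/cm^2
log10(i0) = -4.432

-4.432


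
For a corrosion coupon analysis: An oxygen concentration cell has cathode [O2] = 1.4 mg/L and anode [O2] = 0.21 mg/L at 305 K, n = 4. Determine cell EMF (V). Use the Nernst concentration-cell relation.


Apply the Nernst concentration-cell relation: E = (RT/nF)*ln(C_cathode/C_anode)
RT/nF = 8.314*305/(4*96485) = 0.00657037 V
ln(1.4/0.21) = 1.89712
E = 0.00657037 * 1.89712 = 0.01246 V

0.01246 V


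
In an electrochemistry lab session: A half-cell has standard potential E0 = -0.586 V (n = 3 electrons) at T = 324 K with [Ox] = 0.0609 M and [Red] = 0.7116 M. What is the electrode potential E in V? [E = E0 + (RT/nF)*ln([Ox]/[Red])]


Apply the Nernst equation: E = E0 + (RT/nF)*ln([Ox]/[Red])
Step 1: RT/nF = 8.314*324/(3*96485) = 0.00930623 V
Step 2: [Ox]/[Red] = 0.0609/0.7116 = 0.085582
Step 3: ln(0.085582) = -2.45828
Step 4: correction = 0.00930623 * -2.45828 = -0.023 V
E = -0.586 + -0.023 = -0.609 V

-0.609 V


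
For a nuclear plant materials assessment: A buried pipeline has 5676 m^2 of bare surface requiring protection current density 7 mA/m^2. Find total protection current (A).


I = area * current density, then convert mA → A (÷1000)
I = 5676 * 7 / 1000 = 39.73 A

39.73 A


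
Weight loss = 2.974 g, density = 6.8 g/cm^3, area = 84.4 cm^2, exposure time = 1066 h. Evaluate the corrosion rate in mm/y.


Apply the mm/y weight-loss relation: CR = 87600 * W / (D * A * T)
Numerator: 87600 * 2.974 = 260522.4
Denominator: 6.8 * 84.4 * 1066 = 611798.72
CR = 260522.4 / 611798.72 = 0.42583 mm/y

0.42583 mm/y


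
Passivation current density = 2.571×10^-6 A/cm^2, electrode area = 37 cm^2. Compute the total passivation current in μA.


I = i_pass * A, then convert A → μA (×10^6)
I = 2.571×10^-6 * 37 * 10^6 = 95.13 μA

95.13 μA


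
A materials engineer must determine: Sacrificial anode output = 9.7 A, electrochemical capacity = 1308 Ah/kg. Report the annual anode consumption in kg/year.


Annual consumption = current * hours per year / capacity
Rate = 9.7 * 8760 / 1308 = 65.0 kg/year

65.0 kg/year


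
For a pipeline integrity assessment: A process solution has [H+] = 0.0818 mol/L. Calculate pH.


pH = −log10[H+]
pH = −log10(0.0818) = 1.09

1.09


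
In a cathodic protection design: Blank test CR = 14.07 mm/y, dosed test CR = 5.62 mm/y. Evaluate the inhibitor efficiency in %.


Apply the inhibitor-efficiency definition: IE = (CR_blank − CR_inh)/CR_blank × 100
IE = (14.07 − 5.62) / 14.07 × 100
IE = 8.45 / 14.07 × 100 = 60.1 %

60.1 %


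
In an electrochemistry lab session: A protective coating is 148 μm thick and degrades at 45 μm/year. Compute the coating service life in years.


Service life = thickness / degradation rate
Life = 148 / 45 = 3.3 years

3.3 years


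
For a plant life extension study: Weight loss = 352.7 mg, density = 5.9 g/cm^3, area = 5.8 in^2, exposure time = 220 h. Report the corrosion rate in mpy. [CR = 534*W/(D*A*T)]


Apply the mpy weight-loss relation: CR = 534 * W / (D * A * T)
Numerator: 534 * 352.7 = 188341.8
Denominator: 5.9 * 5.8 * 220 = 7528.4
CR = 188341.8 / 7528.4 = 25.01751 mpy

25.01751 mpy


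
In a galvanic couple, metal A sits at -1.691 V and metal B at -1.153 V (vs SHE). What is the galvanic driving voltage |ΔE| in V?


Driving voltage is the absolute potential difference.
|ΔE| = |-1.691 − (-1.153)| = 0.538 V

0.538 V


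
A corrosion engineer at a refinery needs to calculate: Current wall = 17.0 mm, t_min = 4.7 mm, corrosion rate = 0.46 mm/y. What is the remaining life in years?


Apply the remaining-life relation: RL = (t_current − t_min) / CR
RL = (17.0 − 4.7) / 0.46 = 12.3 / 0.46 = 26.7 years

26.7 years


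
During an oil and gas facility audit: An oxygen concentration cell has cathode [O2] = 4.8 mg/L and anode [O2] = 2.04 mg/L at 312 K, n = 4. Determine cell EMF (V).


Apply the Nernst concentration-cell relation: E = (RT/nF)*ln(C_cathode/C_anode)
RT/nF = 8.314*312/(4*96485) = 0.00672117 V
ln(4.8/2.04) = 0.85567
E = 0.00672117 * 0.85567 = 0.00575 V

0.00575 V


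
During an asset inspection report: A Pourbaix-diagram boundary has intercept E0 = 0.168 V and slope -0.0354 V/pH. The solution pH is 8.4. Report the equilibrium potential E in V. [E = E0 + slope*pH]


Apply the Pourbaix line equation: E = E0 + slope*pH
E = 0.168 + (-0.0354)*8.4 = 0.168 + (-0.29736) = -0.12936 V
Rounded to 4 decimal places: E = -0.1294 V

-0.1294 V


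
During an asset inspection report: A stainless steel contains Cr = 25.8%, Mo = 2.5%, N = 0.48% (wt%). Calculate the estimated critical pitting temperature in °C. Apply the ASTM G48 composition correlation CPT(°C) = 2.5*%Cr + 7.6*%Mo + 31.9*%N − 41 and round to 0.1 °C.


Apply the ASTM G48 empirical CPT estimate: CPT(°C) = 2.5*%Cr + 7.6*%Mo + 31.9*%N − 41
2.5*25.8 = 64.5; 7.6*2.5 = 19; 31.9*0.48 = 15.312
CPT = 64.5 + 19 + 15.312 − 41 = 57.812 °C
Rounded to 0.1 °C: CPT ≈ 57.8 °C

57.8 °C


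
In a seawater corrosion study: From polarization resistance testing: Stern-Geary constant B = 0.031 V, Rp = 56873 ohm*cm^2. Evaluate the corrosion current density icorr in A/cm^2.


Apply the Stern-Geary relation: icorr = B / Rp
icorr = 0.031 / 56873 = 5.451×10^-7 A/cm^2

5.451×10^-7 A/cm^2


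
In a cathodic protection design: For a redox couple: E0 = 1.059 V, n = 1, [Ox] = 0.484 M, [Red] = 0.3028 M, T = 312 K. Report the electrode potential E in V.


Apply the Nernst equation: E = E0 + (RT/nF)*ln([Ox]/[Red])
Step 1: RT/nF = 8.314*312/(1*96485) = 0.02688468 V
Step 2: [Ox]/[Red] = 0.484/0.3028 = 1.598415
Step 3: ln(1.598415) = 0.469013
Step 4: correction = 0.02688468 * 0.469013 = 0.013 V
E = 1.059 + 0.013 = 1.072 V

1.072 V


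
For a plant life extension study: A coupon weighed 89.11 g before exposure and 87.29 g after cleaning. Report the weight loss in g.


Weight loss = initial − final
WL = 89.11 − 87.29 = 1.82 g

1.82 g


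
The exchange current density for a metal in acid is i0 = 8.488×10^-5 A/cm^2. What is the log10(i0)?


i0 = 8.488×10^-5 A/cm^2
log10(i0) = -4.071

-4.071


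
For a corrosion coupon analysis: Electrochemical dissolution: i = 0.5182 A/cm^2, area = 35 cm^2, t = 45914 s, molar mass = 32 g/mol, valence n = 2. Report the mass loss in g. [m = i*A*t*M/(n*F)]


Apply Faraday's law: m = i*A*t*M / (n*F)
Total charge passed Q = i*A*t = 0.5182*35*45914 = 832742.218 C
m = Q*M/(n*F) = 832742.218*32/(2*96485) = 138.093 g

138.093 g


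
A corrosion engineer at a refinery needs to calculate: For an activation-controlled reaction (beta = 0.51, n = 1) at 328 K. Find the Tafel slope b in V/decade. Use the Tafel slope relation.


Apply the Tafel slope relation: b = 2.303*R*T/(beta*n*F)
Numerator: 2.303 * 8.314 * 328 = 6280.26
Denominator: 0.51 * 1 * 96485 = 49207.35
b = 6280.26 / 49207.35 = 0.1276 V/decade

0.1276 V/decade


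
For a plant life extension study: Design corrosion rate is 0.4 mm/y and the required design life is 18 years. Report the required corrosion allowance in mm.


Corrosion allowance = CR × design life
CA = 0.4 * 18 = 7.2 mm

7.2 mm


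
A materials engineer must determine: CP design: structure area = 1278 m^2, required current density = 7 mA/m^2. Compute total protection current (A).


I = area * current density, then convert mA → A (÷1000)
I = 1278 * 7 / 1000 = 8.95 A

8.95 A


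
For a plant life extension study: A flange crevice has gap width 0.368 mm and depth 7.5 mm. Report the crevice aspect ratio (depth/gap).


Aspect ratio = depth / gap
Ratio = 7.5 / 0.368 = 20.4

20.4


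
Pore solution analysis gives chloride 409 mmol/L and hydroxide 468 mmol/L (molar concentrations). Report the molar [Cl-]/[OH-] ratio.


Threshold parameter = [Cl-] / [OH-] (molar basis; both in mmol/L, so units cancel)
Ratio = 409 / 468 = 0.87

0.87


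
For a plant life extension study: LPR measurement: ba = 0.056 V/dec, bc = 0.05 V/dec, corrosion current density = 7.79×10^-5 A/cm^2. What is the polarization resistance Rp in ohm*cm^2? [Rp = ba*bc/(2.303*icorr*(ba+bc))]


Apply the Stern-Geary equation: Rp = ba*bc / (2.303*icorr*(ba+bc))
ba*bc = 0.056*0.05 = 0.0028
ba+bc = 0.106; 2.303*icorr*(ba+bc) = 2.303*7.79×10^-5*0.106 = 1.9016792×10^-5
Rp = 0.0028 / 1.9016792×10^-5 = 147.24 ohm*cm^2

147.24 ohm*cm^2


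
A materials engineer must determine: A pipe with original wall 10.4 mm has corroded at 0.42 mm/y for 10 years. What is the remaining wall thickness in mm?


Remaining wall = original − CR × time
t = 10.4 − 0.42*10 = 10.4 − 4.2 = 6.2 mm

6.2 mm


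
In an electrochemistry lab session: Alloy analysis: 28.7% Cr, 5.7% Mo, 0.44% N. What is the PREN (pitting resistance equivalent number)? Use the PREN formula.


Apply the PREN formula: PREN = Cr + 3.3*Mo + 16*N
PREN = 28.7 + 3.3*5.7 + 16*0.44
PREN = 28.7 + 18.81 + 7.04 = 54.55

54.55


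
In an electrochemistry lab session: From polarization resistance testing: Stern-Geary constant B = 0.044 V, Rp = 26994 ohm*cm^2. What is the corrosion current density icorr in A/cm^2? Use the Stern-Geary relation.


Apply the Stern-Geary relation: icorr = B / Rp
icorr = 0.044 / 26994 = 1.63×10^-6 A/cm^2

1.63×10^-6 A/cm^2


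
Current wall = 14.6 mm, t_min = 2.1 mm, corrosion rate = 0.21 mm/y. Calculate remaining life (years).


Apply the remaining-life relation: RL = (t_current − t_min) / CR
RL = (14.6 − 2.1) / 0.21 = 12.5 / 0.21 = 59.5 years

59.5 years


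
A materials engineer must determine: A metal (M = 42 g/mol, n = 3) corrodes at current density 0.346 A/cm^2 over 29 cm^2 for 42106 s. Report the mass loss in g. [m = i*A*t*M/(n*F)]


Apply Faraday's law: m = i*A*t*M / (n*F)
Total charge passed Q = i*A*t = 0.346*29*42106 = 422491.604 C
m = Q*M/(n*F) = 422491.604*42/(3*96485) = 61.304 g

61.304 g


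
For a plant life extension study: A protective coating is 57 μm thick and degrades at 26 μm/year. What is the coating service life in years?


Service life = thickness / degradation rate
Life = 57 / 26 = 2.2 years

2.2 years


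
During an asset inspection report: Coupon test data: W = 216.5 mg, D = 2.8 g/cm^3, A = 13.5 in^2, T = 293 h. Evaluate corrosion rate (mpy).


Apply the mpy weight-loss relation: CR = 534 * W / (D * A * T)
Numerator: 534 * 216.5 = 115611.0
Denominator: 2.8 * 13.5 * 293 = 11075.4
CR = 115611.0 / 11075.4 = 10.43854 mpy

10.43854 mpy


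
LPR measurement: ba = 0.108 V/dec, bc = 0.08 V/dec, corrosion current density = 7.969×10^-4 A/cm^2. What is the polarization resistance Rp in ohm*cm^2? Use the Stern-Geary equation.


Apply the Stern-Geary equation: Rp = ba*bc / (2.303*icorr*(ba+bc))
ba*bc = 0.108*0.08 = 0.00864
ba+bc = 0.188; 2.303*icorr*(ba+bc) = 2.303*7.969×10^-4*0.188 = 3.4502901×10^-4
Rp = 0.00864 / 3.4502901×10^-4 = 25.0 ohm*cm^2

25.0 ohm*cm^2


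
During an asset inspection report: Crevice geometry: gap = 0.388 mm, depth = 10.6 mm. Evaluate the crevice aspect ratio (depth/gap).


Aspect ratio = depth / gap
Ratio = 10.6 / 0.388 = 27.3

27.3


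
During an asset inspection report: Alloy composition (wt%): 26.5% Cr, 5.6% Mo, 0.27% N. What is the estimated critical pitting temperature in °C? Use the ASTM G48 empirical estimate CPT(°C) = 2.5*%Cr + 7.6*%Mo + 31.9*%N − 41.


Apply the ASTM G48 empirical CPT estimate: CPT(°C) = 2.5*%Cr + 7.6*%Mo + 31.9*%N − 41
2.5*26.5 = 66.25; 7.6*5.6 = 42.56; 31.9*0.27 = 8.613
CPT = 66.25 + 42.56 + 8.613 − 41 = 76.423 °C
Rounded to 0.1 °C: CPT ≈ 76.4 °C

76.4 °C


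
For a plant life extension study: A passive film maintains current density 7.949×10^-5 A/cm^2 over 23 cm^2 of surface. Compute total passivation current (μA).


I = i_pass * A, then convert A → μA (×10^6)
I = 7.949×10^-5 * 23 * 10^6 = 1828.27 μA

1828.27 μA


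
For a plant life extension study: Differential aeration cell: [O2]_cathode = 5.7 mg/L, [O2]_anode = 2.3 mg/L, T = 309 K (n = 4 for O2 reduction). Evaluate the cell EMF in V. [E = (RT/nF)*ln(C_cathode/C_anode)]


Apply the Nernst concentration-cell relation: E = (RT/nF)*ln(C_cathode/C_anode)
RT/nF = 8.314*309/(4*96485) = 0.00665654 V
ln(5.7/2.3) = 0.90756
E = 0.00665654 * 0.90756 = 0.00604 V

0.00604 V


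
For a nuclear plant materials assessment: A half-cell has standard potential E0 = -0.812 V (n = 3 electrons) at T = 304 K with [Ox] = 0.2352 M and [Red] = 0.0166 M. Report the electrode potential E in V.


Apply the Nernst equation: E = E0 + (RT/nF)*ln([Ox]/[Red])
Step 1: RT/nF = 8.314*304/(3*96485) = 0.00873178 V
Step 2: [Ox]/[Red] = 0.2352/0.0166 = 14.168675
Step 3: ln(14.168675) = 2.651034
Step 4: correction = 0.00873178 * 2.651034 = 0.0231 V
E = -0.812 + 0.0231 = -0.7889 V

-0.7889 V


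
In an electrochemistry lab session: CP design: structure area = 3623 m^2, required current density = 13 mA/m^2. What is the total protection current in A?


I = area * current density, then convert mA → A (÷1000)
I = 3623 * 13 / 1000 = 47.1 A

47.1 A


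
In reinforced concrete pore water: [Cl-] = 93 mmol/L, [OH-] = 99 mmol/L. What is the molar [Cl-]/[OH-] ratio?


Threshold parameter = [Cl-] / [OH-] (molar basis; both in mmol/L, so units cancel)
Ratio = 93 / 99 = 0.94

0.94


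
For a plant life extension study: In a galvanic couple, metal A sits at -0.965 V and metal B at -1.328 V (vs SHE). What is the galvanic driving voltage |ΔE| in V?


Driving voltage is the absolute potential difference.
|ΔE| = |-0.965 − (-1.328)| = 0.363 V

0.363 V


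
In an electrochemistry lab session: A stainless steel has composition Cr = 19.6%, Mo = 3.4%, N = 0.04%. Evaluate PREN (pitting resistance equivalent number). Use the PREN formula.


Apply the PREN formula: PREN = Cr + 3.3*Mo + 16*N
PREN = 19.6 + 3.3*3.4 + 16*0.04
PREN = 19.6 + 11.22 + 0.64 = 31.46

31.46


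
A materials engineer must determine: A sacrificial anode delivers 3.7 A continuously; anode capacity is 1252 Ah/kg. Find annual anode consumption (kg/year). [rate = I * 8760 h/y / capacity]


Annual consumption = current * hours per year / capacity
Rate = 3.7 * 8760 / 1252 = 25.9 kg/year

25.9 kg/year


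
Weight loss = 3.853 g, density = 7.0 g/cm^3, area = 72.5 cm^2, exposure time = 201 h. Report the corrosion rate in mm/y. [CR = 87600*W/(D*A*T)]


Apply the mm/y weight-loss relation: CR = 87600 * W / (D * A * T)
Numerator: 87600 * 3.853 = 337522.8
Denominator: 7.0 * 72.5 * 201 = 102007.5
CR = 337522.8 / 102007.5 = 3.3088 mm/y

3.3088 mm/y


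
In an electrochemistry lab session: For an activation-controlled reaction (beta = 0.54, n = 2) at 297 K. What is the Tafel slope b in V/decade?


Apply the Tafel slope relation: b = 2.303*R*T/(beta*n*F)
Numerator: 2.303 * 8.314 * 297 = 5686.7
Denominator: 0.54 * 2 * 96485 = 104203.8
b = 5686.7 / 104203.8 = 0.0546 V/decade

0.0546 V/decade


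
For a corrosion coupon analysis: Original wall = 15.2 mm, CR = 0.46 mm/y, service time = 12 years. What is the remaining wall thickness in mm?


Remaining wall = original − CR × time
t = 15.2 − 0.46*12 = 15.2 − 5.52 = 9.68 mm

9.68 mm


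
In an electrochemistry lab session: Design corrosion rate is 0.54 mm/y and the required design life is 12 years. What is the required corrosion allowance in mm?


Corrosion allowance = CR × design life
CA = 0.54 * 12 = 6.48 mm

6.48 mm


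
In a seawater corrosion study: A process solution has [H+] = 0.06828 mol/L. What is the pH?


pH = −log10[H+]
pH = −log10(0.06828) = 1.17

1.17


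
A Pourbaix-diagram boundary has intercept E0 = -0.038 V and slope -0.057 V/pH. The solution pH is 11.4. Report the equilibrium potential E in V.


Apply the Pourbaix line equation: E = E0 + slope*pH
E = -0.038 + (-0.057)*11.4 = -0.038 + (-0.6498) = -0.6878 V
Rounded to 3 decimal places: E = -0.688 V

-0.688 V


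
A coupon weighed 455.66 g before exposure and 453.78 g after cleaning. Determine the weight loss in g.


Weight loss = initial − final
WL = 455.66 − 453.78 = 1.88 g

1.88 g


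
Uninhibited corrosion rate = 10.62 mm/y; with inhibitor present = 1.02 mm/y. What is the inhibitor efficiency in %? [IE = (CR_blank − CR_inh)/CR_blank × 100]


Apply the inhibitor-efficiency definition: IE = (CR_blank − CR_inh)/CR_blank × 100
IE = (10.62 − 1.02) / 10.62 × 100
IE = 9.6 / 10.62 × 100 = 90.4 %

90.4 %


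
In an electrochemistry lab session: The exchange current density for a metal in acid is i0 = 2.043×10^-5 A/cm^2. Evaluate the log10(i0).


i0 = 2.043×10^-5 A/cm^2
log10(i0) = -4.69

-4.69


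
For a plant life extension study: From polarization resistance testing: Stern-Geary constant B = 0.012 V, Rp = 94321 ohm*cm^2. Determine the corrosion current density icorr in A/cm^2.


Apply the Stern-Geary relation: icorr = B / Rp
icorr = 0.012 / 94321 = 1.272×10^-7 A/cm^2

1.272×10^-7 A/cm^2


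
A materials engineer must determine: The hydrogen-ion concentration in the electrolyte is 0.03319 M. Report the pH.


pH = −log10[H+]
pH = −log10(0.03319) = 1.48

1.48


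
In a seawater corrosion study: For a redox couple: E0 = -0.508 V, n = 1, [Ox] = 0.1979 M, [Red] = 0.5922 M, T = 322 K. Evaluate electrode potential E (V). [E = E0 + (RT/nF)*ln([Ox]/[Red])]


Apply the Nernst equation: E = E0 + (RT/nF)*ln([Ox]/[Red])
Step 1: RT/nF = 8.314*322/(1*96485) = 0.02774636 V
Step 2: [Ox]/[Red] = 0.1979/0.5922 = 0.334178
Step 3: ln(0.334178) = -1.096081
Step 4: correction = 0.02774636 * -1.096081 = -0.0304 V
E = -0.508 + -0.0304 = -0.5384 V

-0.5384 V


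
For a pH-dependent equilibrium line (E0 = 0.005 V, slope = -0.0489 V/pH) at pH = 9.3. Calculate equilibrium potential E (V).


Apply the Pourbaix line equation: E = E0 + slope*pH
E = 0.005 + (-0.0489)*9.3 = 0.005 + (-0.45477) = -0.44977 V
Rounded to 4 decimal places: E = -0.4498 V

-0.4498 V
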